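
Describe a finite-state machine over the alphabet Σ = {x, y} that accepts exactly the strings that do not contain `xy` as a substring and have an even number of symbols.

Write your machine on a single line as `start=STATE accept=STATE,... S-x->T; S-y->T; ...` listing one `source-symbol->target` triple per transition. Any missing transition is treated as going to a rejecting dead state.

start=s0; accept=s0,s3; s0-x->s1; s0-y->s2; s1-x->s3; s1-y->s4; s2-x->s3; s2-y->s0; s3-x->s1; s3-y->s4; s4-x->s4; s4-y->s4

Build one automaton per condition and run them in lockstep. One (3 states) tracks partial matches of the forbidden pattern `xy`; the other (2 states) tracks the input length modulo 2. Each combined state is a pair, one component from each; accept when both components accept. After merging equivalent states the machine shrinks.
With 5 states:
        x   y  
>* s0   s1  s2 
   s1   s3  s4 
   s2   s3  s0 
 * s3   s1  s4 
   s4   s4  s4 
(> = start, * = accepting)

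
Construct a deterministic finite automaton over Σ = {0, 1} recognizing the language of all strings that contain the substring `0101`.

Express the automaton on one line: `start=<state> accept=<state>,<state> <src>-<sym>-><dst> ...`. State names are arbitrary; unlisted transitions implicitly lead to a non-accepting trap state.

States q0..q3 record the length of the longest prefix of `0101` that matches the current input suffix. Reaching q4 means `0101` has been seen, and we stay there forever. Accept from q4.
A 5-state machine:
        0   1  
>  q0   q1  q0 
   q1   q1  q2 
   q2   q3  q0 
   q3   q1  q4 
 * q4   q4  q4 
(> = start, * = accepting)

start=q0 accept=q4 q0-0->q1 q0-1->q0 q1-0->q1 q1-1->q2 q2-0->q3 q2-1->q0 q3-0->q1 q3-1->q4 q4-0->q4 q4-1->q4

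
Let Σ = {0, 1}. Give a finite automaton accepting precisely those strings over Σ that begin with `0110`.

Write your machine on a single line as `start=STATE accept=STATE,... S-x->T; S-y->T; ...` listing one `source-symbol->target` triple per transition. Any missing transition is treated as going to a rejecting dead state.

start=s0; accept=s4; s0-0->s1; s0-1->s5; s1-0->s5; s1-1->s2; s2-0->s5; s2-1->s3; s3-0->s4; s3-1->s5; s4-0->s4; s4-1->s4; s5-0->s5; s5-1->s5

Check the first 4 symbols one by one: s0 through s3 record how many have matched `0110` so far; any wrong symbol goes to the dead state s5. After all 4 match we enter the accepting sink s4.
A 6-state machine:
        0   1  
>  s0   s1  s5 
   s1   s5  s2 
   s2   s5  s3 
   s3   s4  s5 
 * s4   s4  s4 
   s5   s5  s5 
(> = start, * = accepting)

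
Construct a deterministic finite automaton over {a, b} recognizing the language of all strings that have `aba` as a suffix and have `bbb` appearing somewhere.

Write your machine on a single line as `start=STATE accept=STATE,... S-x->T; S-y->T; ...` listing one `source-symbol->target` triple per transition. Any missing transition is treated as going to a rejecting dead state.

Handle the two conditions separately and then intersect. The first has 4 states tracking how much of the suffix `aba` has currently been matched; the second has 4 states tracking whether and how much of `bbb` has been seen. A product state is a pair (one from each), accepting exactly when both do. After merging equivalent states the machine shrinks.
With 7 states:
        a   b  
>  q0   q0  q1 
   q1   q0  q2 
   q2   q0  q3 
   q3   q4  q3 
   q4   q4  q5 
   q5   q6  q3 
 * q6   q4  q5 
(> = start, * = accepting)

start=q0; accept=q6; q0-a->q0; q0-b->q1; q1-a->q0; q1-b->q2; q2-a->q0; q2-b->q3; q3-a->q4; q3-b->q3; q4-a->q4; q4-b->q5; q5-a->q6; q5-b->q3; q6-a->q4; q6-b->q5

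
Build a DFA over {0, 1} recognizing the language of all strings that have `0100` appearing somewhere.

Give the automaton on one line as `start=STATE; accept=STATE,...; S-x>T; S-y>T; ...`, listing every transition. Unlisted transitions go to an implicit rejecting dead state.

States s0..s3 record the length of the longest prefix of `0100` that matches the current input suffix. Reaching s4 means `0100` has been seen, and we stay there forever. Accept from s4.
5 states suffice.
        0   1  
>  s0   s1  s0 
   s1   s1  s2 
   s2   s3  s0 
   s3   s4  s2 
 * s4   s4  s4 
(> = start, * = accepting)

start=s0; accept=s4; s0-0>s1; s0-1>s0; s1-0>s1; s1-1>s2; s2-0>s3; s2-1>s0; s3-0>s4; s3-1>s2; s4-0>s4; s4-1>s4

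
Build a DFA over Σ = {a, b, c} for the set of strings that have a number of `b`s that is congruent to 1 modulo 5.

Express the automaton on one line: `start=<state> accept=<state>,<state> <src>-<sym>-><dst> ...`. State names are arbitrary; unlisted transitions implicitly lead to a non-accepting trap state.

start=s0 accept=s1 s0-a->s0 s0-b->s1 s0-c->s0 s1-a->s1 s1-b->s2 s1-c->s1 s2-a->s2 s2-b->s3 s2-c->s2 s3-a->s3 s3-b->s4 s3-c->s3 s4-a->s4 s4-b->s0 s4-c->s4

The only thing that matters is how many `b`s have appeared, reduced mod 5. Use one state per residue: s0 for 0, …, s4 for 4. Reading `b` moves to the next residue; anything else stays put. s1 is accepting.
5 states suffice.
        a   b   c  
>  s0   s0  s1  s0 
 * s1   s1  s2  s1 
   s2   s2  s3  s2 
   s3   s3  s4  s3 
   s4   s4  s0  s4 
(> = start, * = accepting)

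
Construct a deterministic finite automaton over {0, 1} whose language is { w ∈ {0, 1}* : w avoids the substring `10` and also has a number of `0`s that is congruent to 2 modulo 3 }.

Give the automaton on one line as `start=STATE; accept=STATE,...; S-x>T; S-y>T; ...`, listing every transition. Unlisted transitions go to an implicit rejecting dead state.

Build one automaton per condition and run them in lockstep. The first has 3 states tracking partial matches of the forbidden pattern `10`; the second has 3 states tracking the count of `0`s modulo 3. A product state is a pair (one from each), accepting exactly when both do.
A 9-state machine:
        0   1  
>  q0   q1  q2 
   q1   q3  q4 
   q2   q5  q2 
 * q3   q0  q6 
   q4   q7  q4 
   q5   q7  q5 
 * q6   q8  q6 
   q7   q8  q7 
   q8   q5  q8 
(> = start, * = accepting)

start=q0; accept=q3,q6; q0-0>q1; q0-1>q2; q1-0>q3; q1-1>q4; q2-0>q5; q2-1>q2; q3-0>q0; q3-1>q6; q4-0>q7; q4-1>q4; q5-0>q7; q5-1>q5; q6-0>q8; q6-1>q6; q7-0>q8; q7-1>q7; q8-0>q5; q8-1>q8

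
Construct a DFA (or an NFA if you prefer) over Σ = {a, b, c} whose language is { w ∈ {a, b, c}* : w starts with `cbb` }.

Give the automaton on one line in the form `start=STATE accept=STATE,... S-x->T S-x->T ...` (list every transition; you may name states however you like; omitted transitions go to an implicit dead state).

Walk along `cbb` while the input agrees: from q0 take `c` to q1, and so on. Any deviation drops to the rejecting sink q4. Once q3 is reached the prefix is confirmed and every continuation is accepted.
With 5 states:
        a   b   c  
>  q0   q4  q4  q1 
   q1   q4  q2  q4 
   q2   q4  q3  q4 
 * q3   q3  q3  q3 
   q4   q4  q4  q4 
(> = start, * = accepting)

start=q0 accept=q3 q0-a->q4 q0-b->q4 q0-c->q1 q1-a->q4 q1-b->q2 q1-c->q4 q2-a->q4 q2-b->q3 q2-c->q4 q3-a->q3 q3-b->q3 q3-c->q3 q4-a->q4 q4-b->q4 q4-c->q4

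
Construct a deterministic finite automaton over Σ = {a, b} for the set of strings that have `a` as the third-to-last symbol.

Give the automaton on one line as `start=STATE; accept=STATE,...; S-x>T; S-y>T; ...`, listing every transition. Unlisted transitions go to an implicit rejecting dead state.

Because acceptance depends on a position counted from the end, the machine has to buffer the most recent 3 symbols. Make each state the string of the last up-to-3 symbols read; on input `x` shift the window left and append `x`. Accept when the buffered window has length 3 and begins with `a`.
A 15-state machine:
          a    b  
>  q0     q1   q2 
   q1     q3   q4 
   q2     q5   q6 
   q3     q7   q8 
   q4     q9  q10 
   q5    q11  q12 
   q6    q13  q14 
 * q7     q7   q8 
 * q8     q9  q10 
 * q9    q11  q12 
 * q10   q13  q14 
   q11    q7   q8 
   q12    q9  q10 
   q13   q11  q12 
   q14   q13  q14 
(> = start, * = accepting)

start=q0; accept=q7,q8,q9,q10; q0-a>q1; q0-b>q2; q1-a>q3; q1-b>q4; q2-a>q5; q2-b>q6; q3-a>q7; q3-b>q8; q4-a>q9; q4-b>q10; q5-a>q11; q5-b>q12; q6-a>q13; q6-b>q14; q7-a>q7; q7-b>q8; q8-a>q9; q8-b>q10; q9-a>q11; q9-b>q12; q10-a>q13; q10-b>q14; q11-a>q7; q11-b>q8; q12-a>q9; q12-b>q10; q13-a>q11; q13-b>q12; q14-a>q13; q14-b>q14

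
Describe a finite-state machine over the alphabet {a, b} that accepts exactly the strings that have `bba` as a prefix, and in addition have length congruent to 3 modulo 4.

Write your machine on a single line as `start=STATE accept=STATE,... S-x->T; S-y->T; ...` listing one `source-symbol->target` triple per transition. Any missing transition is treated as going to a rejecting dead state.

start=q0; accept=q4; q0-a->q1; q0-b->q2; q1-a->q1; q1-b->q1; q2-a->q1; q2-b->q3; q3-a->q4; q3-b->q1; q4-a->q5; q4-b->q5; q5-a->q6; q5-b->q6; q6-a->q7; q6-b->q7; q7-a->q4; q7-b->q4

Handle the two conditions separately and then intersect. One (5 states) tracks whether the input so far still matches the prefix `bba`; the other (4 states) tracks the input length modulo 4. Each combined state is a pair, one component from each; accept when both components accept. Minimizing collapses redundant product states.
8 states suffice.
        a   b  
>  q0   q1  q2 
   q1   q1  q1 
   q2   q1  q3 
   q3   q4  q1 
 * q4   q5  q5 
   q5   q6  q6 
   q6   q7  q7 
   q7   q4  q4 
(> = start, * = accepting)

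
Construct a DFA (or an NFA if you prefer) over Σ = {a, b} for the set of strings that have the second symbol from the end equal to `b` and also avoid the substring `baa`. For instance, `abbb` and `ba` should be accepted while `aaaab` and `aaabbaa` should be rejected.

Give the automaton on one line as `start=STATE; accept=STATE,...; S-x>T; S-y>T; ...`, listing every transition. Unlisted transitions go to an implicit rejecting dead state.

Handle the two conditions separately and then intersect. The first has 7 states tracking the last 2 symbols read; the second has 4 states tracking partial matches of the forbidden pattern `baa`. A product state is a pair (one from each), accepting exactly when both do. After merging equivalent states the machine shrinks.
A 5-state machine:
        a   b  
>  S0   S0  S1 
   S1   S2  S3 
 * S2   S4  S1 
 * S3   S2  S3 
   S4   S4  S4 
(> = start, * = accepting)

start=S0; accept=S2,S3; S0-a>S0; S0-b>S1; S1-a>S2; S1-b>S3; S2-a>S4; S2-b>S1; S3-a>S2; S3-b>S3; S4-a>S4; S4-b>S4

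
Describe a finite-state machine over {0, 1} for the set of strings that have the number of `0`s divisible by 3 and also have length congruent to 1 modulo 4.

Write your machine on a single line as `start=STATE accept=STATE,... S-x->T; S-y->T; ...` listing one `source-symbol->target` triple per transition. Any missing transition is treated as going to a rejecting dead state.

Build one automaton per condition and run them in lockstep. The first has 3 states tracking the count of `0`s modulo 3; the second has 4 states tracking the input length modulo 4. A product state is a pair (one from each), accepting exactly when both do.
A 12-state machine:
          0    1  
>  s0     s1   s2 
   s1     s3   s4 
 * s2     s4   s5 
   s3     s6   s7 
   s4     s7   s8 
   s5     s8   s6 
   s6     s9   s0 
   s7     s0  s10 
   s8    s10   s9 
   s9    s11   s1 
   s10    s2  s11 
   s11    s5   s3 
(> = start, * = accepting)

start=s0; accept=s2; s0-0->s1; s0-1->s2; s1-0->s3; s1-1->s4; s2-0->s4; s2-1->s5; s3-0->s6; s3-1->s7; s4-0->s7; s4-1->s8; s5-0->s8; s5-1->s6; s6-0->s9; s6-1->s0; s7-0->s0; s7-1->s10; s8-0->s10; s8-1->s9; s9-0->s11; s9-1->s1; s10-0->s2; s10-1->s11; s11-0->s5; s11-1->s3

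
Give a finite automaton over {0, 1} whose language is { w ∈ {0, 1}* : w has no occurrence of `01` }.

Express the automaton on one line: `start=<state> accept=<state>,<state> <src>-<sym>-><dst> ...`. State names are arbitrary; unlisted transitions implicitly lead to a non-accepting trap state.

This is the complement of 'contains `01`'. Use the same substring-matching states — S0 through S2 holding how much of `01` has just been matched — but flip the accepting set: everything except the trap S2 accepts.
        0   1  
>* S0   S1  S0 
 * S1   S1  S2 
   S2   S2  S2 
(> = start, * = accepting)

start=S0 accept=S0,S1 S0-0->S1 S0-1->S0 S1-0->S1 S1-1->S2 S2-0->S2 S2-1->S2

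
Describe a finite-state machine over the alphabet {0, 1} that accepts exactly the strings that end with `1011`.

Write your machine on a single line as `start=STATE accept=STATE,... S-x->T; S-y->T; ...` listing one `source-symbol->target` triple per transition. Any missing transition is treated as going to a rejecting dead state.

Remember how much of `1011` the current input suffix matches. State s0 means no match yet; s1 means the last symbol is `1`; s2 means the last 2 symbols are `10`; s3 means the last 3 symbols are `101`; s4 means the last 4 symbols are `1011`. Only s4 accepts. On a mismatch, fall back to the longest proper suffix that is still a prefix of `1011`.
With 5 states:
        0   1  
>  s0   s0  s1 
   s1   s2  s1 
   s2   s0  s3 
   s3   s2  s4 
 * s4   s2  s1 
(> = start, * = accepting)

start=s0; accept=s4; s0-0->s0; s0-1->s1; s1-0->s2; s1-1->s1; s2-0->s0; s2-1->s3; s3-0->s2; s3-1->s4; s4-0->s2; s4-1->s1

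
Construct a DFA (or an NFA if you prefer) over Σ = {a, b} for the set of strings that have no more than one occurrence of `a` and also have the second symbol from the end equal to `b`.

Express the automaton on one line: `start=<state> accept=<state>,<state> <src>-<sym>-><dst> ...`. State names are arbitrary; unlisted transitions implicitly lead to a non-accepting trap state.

Handle the two conditions separately and then intersect. The first has 3 states tracking the count of `a`s, saturating at 2; the second has 7 states tracking the last 2 symbols read. A product state is a pair (one from each), accepting exactly when both do.
With 11 states:
          a    b  
>  q0     q1   q2 
   q1     q3   q4 
   q2     q5   q6 
   q3     q3   q7 
   q4     q8   q9 
 * q5     q3   q4 
 * q6     q5   q6 
   q7     q8  q10 
   q8     q3   q7 
 * q9     q8   q9 
   q10    q8  q10 
(> = start, * = accepting)

start=q0 accept=q5,q6,q9 q0-a->q1 q0-b->q2 q1-a->q3 q1-b->q4 q2-a->q5 q2-b->q6 q3-a->q3 q3-b->q7 q4-a->q8 q4-b->q9 q5-a->q3 q5-b->q4 q6-a->q5 q6-b->q6 q7-a->q8 q7-b->q10 q8-a->q3 q8-b->q7 q9-a->q8 q9-b->q9 q10-a->q8 q10-b->q10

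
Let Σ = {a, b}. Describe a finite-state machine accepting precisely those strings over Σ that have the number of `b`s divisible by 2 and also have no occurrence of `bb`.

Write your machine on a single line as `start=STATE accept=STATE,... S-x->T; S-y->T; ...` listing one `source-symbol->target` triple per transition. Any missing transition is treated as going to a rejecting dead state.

start=S0; accept=S0,S4; S0-a->S0; S0-b->S1; S1-a->S2; S1-b->S3; S2-a->S2; S2-b->S4; S3-a->S3; S3-b->S3; S4-a->S0; S4-b->S3

Handle the two conditions separately and then intersect. One (2 states) tracks the count of `b`s modulo 2; the other (3 states) tracks partial matches of the forbidden pattern `bb`. Each combined state is a pair, one component from each; accept when both components accept. After merging equivalent states the machine shrinks.
        a   b  
>* S0   S0  S1 
   S1   S2  S3 
   S2   S2  S4 
   S3   S3  S3 
 * S4   S0  S3 
(> = start, * = accepting)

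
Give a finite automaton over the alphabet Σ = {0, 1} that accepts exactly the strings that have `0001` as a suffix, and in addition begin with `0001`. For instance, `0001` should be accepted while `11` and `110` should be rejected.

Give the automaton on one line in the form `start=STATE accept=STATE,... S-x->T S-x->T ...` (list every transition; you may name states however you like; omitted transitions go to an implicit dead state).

start=q0 accept=q5 q0-0->q1 q0-1->q2 q1-0->q3 q1-1->q2 q2-0->q2 q2-1->q2 q3-0->q4 q3-1->q2 q4-0->q2 q4-1->q5 q5-0->q6 q5-1->q7 q6-0->q8 q6-1->q7 q7-0->q6 q7-1->q7 q8-0->q9 q8-1->q7 q9-0->q9 q9-1->q5

Run two small machines in parallel and take their product. The first has 5 states tracking how much of the suffix `0001` has currently been matched; the second has 6 states tracking whether the input so far still matches the prefix `0001`. A product state is a pair (one from each), accepting exactly when both do. Equivalent product states are then merged.
With 10 states:
        0   1  
>  q0   q1  q2 
   q1   q3  q2 
   q2   q2  q2 
   q3   q4  q2 
   q4   q2  q5 
 * q5   q6  q7 
   q6   q8  q7 
   q7   q6  q7 
   q8   q9  q7 
   q9   q9  q5 
(> = start, * = accepting)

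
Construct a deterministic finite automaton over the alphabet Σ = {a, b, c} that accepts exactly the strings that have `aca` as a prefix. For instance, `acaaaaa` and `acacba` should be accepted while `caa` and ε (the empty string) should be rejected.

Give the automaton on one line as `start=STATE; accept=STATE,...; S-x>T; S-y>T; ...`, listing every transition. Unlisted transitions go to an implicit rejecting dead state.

Walk along `aca` while the input agrees: from q0 take `a` to q1, and so on. Any deviation drops to the rejecting sink q4. Once q3 is reached the prefix is confirmed and every continuation is accepted.
        a   b   c  
>  q0   q1  q4  q4 
   q1   q4  q4  q2 
   q2   q3  q4  q4 
 * q3   q3  q3  q3 
   q4   q4  q4  q4 
(> = start, * = accepting)

start=q0; accept=q3; q0-a>q1; q0-b>q4; q0-c>q4; q1-a>q4; q1-b>q4; q1-c>q2; q2-a>q3; q2-b>q4; q2-c>q4; q3-a>q3; q3-b>q3; q3-c>q3; q4-a>q4; q4-b>q4; q4-c>q4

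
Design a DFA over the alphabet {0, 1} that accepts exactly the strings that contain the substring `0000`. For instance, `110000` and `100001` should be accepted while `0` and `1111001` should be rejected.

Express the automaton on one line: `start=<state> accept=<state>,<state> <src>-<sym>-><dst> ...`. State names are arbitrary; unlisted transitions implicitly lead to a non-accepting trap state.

Track how much of `0000` has been matched so far: state q0 is no progress, q4 is the absorbing accept state reached once `0000` has occurred. Intermediate states record partial matches; on a mismatch, fall back to the longest reusable overlap.
        0   1  
>  q0   q1  q0 
   q1   q2  q0 
   q2   q3  q0 
   q3   q4  q0 
 * q4   q4  q4 
(> = start, * = accepting)

start=q0 accept=q4 q0-0->q1 q0-1->q0 q1-0->q2 q1-1->q0 q2-0->q3 q2-1->q0 q3-0->q4 q3-1->q0 q4-0->q4 q4-1->q4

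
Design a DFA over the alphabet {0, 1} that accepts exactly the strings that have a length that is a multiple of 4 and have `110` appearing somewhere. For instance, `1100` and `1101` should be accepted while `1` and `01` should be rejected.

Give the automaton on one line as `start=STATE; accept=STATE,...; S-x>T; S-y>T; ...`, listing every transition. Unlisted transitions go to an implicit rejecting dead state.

start=q0; accept=q12; q0-0>q1; q0-1>q2; q1-0>q3; q1-1>q4; q2-0>q3; q2-1>q5; q3-0>q6; q3-1>q7; q4-0>q6; q4-1>q8; q5-0>q9; q5-1>q8; q6-0>q0; q6-1>q10; q7-0>q0; q7-1>q11; q8-0>q12; q8-1>q11; q9-0>q12; q9-1>q12; q10-0>q1; q10-1>q13; q11-0>q14; q11-1>q13; q12-0>q14; q12-1>q14; q13-0>q15; q13-1>q5; q14-0>q15; q14-1>q15; q15-0>q9; q15-1>q9

Build one automaton per condition and run them in lockstep. One (4 states) tracks the input length modulo 4; the other (4 states) tracks whether and how much of `110` has been seen. Each combined state is a pair, one component from each; accept when both components accept.
16 states suffice.
          0    1  
>  q0     q1   q2 
   q1     q3   q4 
   q2     q3   q5 
   q3     q6   q7 
   q4     q6   q8 
   q5     q9   q8 
   q6     q0  q10 
   q7     q0  q11 
   q8    q12  q11 
   q9    q12  q12 
   q10    q1  q13 
   q11   q14  q13 
 * q12   q14  q14 
   q13   q15   q5 
   q14   q15  q15 
   q15    q9   q9 
(> = start, * = accepting)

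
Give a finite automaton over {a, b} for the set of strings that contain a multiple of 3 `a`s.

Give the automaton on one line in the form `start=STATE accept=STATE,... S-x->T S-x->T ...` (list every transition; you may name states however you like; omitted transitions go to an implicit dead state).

start=S0 accept=S0 S0-a->S1 S0-b->S0 S1-a->S2 S1-b->S1 S2-a->S0 S2-b->S2

Keep the running count of `a`s modulo 3: each `a` advances along the cycle S0 → S1 → S2 → S0 while other symbols loop. Accept at S0.
3 states suffice.
        a   b  
>* S0   S1  S0 
   S1   S2  S1 
   S2   S0  S2 
(> = start, * = accepting)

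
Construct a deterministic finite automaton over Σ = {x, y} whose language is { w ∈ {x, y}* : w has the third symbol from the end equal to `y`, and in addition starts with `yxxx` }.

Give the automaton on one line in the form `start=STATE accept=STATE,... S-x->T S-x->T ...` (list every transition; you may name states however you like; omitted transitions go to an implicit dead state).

start=q0 accept=q20,q21,q22,q23 q0-x->q1 q0-y->q2 q1-x->q3 q1-y->q4 q2-x->q5 q2-y->q6 q3-x->q7 q3-y->q8 q4-x->q9 q4-y->q10 q5-x->q11 q5-y->q12 q6-x->q13 q6-y->q14 q7-x->q7 q7-y->q8 q8-x->q9 q8-y->q10 q9-x->q15 q9-y->q12 q10-x->q13 q10-y->q14 q11-x->q16 q11-y->q8 q12-x->q9 q12-y->q10 q13-x->q15 q13-y->q12 q14-x->q13 q14-y->q14 q15-x->q7 q15-y->q8 q16-x->q16 q16-y->q17 q17-x->q18 q17-y->q19 q18-x->q20 q18-y->q21 q19-x->q22 q19-y->q23 q20-x->q16 q20-y->q17 q21-x->q18 q21-y->q19 q22-x->q20 q22-y->q21 q23-x->q22 q23-y->q23

Run two small machines in parallel and take their product. The first has 15 states tracking the last 3 symbols read; the second has 6 states tracking whether the input so far still matches the prefix `yxxx`. A product state is a pair (one from each), accepting exactly when both do.
24 states suffice.
          x    y  
>  q0     q1   q2 
   q1     q3   q4 
   q2     q5   q6 
   q3     q7   q8 
   q4     q9  q10 
   q5    q11  q12 
   q6    q13  q14 
   q7     q7   q8 
   q8     q9  q10 
   q9    q15  q12 
   q10   q13  q14 
   q11   q16   q8 
   q12    q9  q10 
   q13   q15  q12 
   q14   q13  q14 
   q15    q7   q8 
   q16   q16  q17 
   q17   q18  q19 
   q18   q20  q21 
   q19   q22  q23 
 * q20   q16  q17 
 * q21   q18  q19 
 * q22   q20  q21 
 * q23   q22  q23 
(> = start, * = accepting)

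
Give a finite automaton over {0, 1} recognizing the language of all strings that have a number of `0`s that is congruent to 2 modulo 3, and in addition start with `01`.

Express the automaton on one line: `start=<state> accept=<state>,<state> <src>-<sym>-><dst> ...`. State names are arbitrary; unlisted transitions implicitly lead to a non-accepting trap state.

Handle the two conditions separately and then intersect. One (3 states) tracks the count of `0`s modulo 3; the other (4 states) tracks whether the input so far still matches the prefix `01`. Each combined state is a pair, one component from each; accept when both components accept.
With 8 states:
        0   1  
>  s0   s1  s2 
   s1   s3  s4 
   s2   s5  s2 
   s3   s2  s3 
   s4   s6  s4 
   s5   s3  s5 
 * s6   s7  s6 
   s7   s4  s7 
(> = start, * = accepting)

start=s0 accept=s6 s0-0->s1 s0-1->s2 s1-0->s3 s1-1->s4 s2-0->s5 s2-1->s2 s3-0->s2 s3-1->s3 s4-0->s6 s4-1->s4 s5-0->s3 s5-1->s5 s6-0->s7 s6-1->s6 s7-0->s4 s7-1->s7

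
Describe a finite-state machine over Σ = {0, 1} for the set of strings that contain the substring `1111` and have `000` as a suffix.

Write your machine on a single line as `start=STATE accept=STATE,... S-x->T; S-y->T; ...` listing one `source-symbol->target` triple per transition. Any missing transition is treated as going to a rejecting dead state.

Build one automaton per condition and run them in lockstep. One (5 states) tracks whether and how much of `1111` has been seen; the other (4 states) tracks how much of the suffix `000` has currently been matched. Each combined state is a pair, one component from each; accept when both components accept. Equivalent product states are then merged.
With 8 states:
        0   1  
>  S0   S0  S1 
   S1   S0  S2 
   S2   S0  S3 
   S3   S0  S4 
   S4   S5  S4 
   S5   S6  S4 
   S6   S7  S4 
 * S7   S7  S4 
(> = start, * = accepting)

start=S0; accept=S7; S0-0->S0; S0-1->S1; S1-0->S0; S1-1->S2; S2-0->S0; S2-1->S3; S3-0->S0; S3-1->S4; S4-0->S5; S4-1->S4; S5-0->S6; S5-1->S4; S6-0->S7; S6-1->S4; S7-0->S7; S7-1->S4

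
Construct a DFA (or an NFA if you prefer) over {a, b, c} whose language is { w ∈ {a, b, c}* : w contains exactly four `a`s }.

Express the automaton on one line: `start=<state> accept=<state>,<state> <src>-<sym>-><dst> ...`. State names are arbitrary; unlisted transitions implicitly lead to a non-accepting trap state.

start=q0 accept=q4 q0-a->q1 q0-b->q0 q0-c->q0 q1-a->q2 q1-b->q1 q1-c->q1 q2-a->q3 q2-b->q2 q2-c->q2 q3-a->q4 q3-b->q3 q3-c->q3 q4-a->q5 q4-b->q4 q4-c->q4 q5-a->q5 q5-b->q5 q5-c->q5

Only the number of `a`s matters, and only up to 5. Make a chain q0 → q1 → q2 → q3 → q4 → q5 advanced by each `a` (with q5 absorbing); every other symbol self-loops. The accepting set is {q4}.
6 states suffice.
        a   b   c  
>  q0   q1  q0  q0 
   q1   q2  q1  q1 
   q2   q3  q2  q2 
   q3   q4  q3  q3 
 * q4   q5  q4  q4 
   q5   q5  q5  q5 
(> = start, * = accepting)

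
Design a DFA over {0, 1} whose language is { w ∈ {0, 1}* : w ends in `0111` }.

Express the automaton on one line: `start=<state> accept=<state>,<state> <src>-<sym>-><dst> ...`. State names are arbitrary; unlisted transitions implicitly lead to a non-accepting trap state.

Remember how much of `0111` the current input suffix matches. State S0 means no match yet; S1 means the last symbol is `0`; S2 means the last 2 symbols are `01`; S3 means the last 3 symbols are `011`; S4 means the last 4 symbols are `0111`. Only S4 accepts. On a mismatch, fall back to the longest proper suffix that is still a prefix of `0111`.
A 5-state machine:
        0   1  
>  S0   S1  S0 
   S1   S1  S2 
   S2   S1  S3 
   S3   S1  S4 
 * S4   S1  S0 
(> = start, * = accepting)

start=S0 accept=S4 S0-0->S1 S0-1->S0 S1-0->S1 S1-1->S2 S2-0->S1 S2-1->S3 S3-0->S1 S3-1->S4 S4-0->S1 S4-1->S0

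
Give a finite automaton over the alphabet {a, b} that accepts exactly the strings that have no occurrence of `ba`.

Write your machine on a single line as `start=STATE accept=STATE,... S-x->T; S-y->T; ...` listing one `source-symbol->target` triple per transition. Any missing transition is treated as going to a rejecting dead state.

start=q0; accept=q0,q1; q0-a->q0; q0-b->q1; q1-a->q2; q1-b->q1; q2-a->q2; q2-b->q2

Track partial matches of the forbidden pattern `ba`. State q2 is a dead state reached once `ba` has occurred; every other state accepts. q0 means no part of `ba` is currently matched.
With 3 states:
        a   b  
>* q0   q0  q1 
 * q1   q2  q1 
   q2   q2  q2 
(> = start, * = accepting)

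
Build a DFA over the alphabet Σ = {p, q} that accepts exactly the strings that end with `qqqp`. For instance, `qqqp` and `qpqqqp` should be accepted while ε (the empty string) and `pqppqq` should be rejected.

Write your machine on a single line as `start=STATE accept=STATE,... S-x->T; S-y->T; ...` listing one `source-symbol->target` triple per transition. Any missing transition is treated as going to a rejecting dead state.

start=S0; accept=S4; S0-p->S0; S0-q->S1; S1-p->S0; S1-q->S2; S2-p->S0; S2-q->S3; S3-p->S4; S3-q->S3; S4-p->S0; S4-q->S1

Remember how much of `qqqp` the current input suffix matches. State S0 means no match yet; S1 means the last symbol is `q`; S2 means the last 2 symbols are `qq`; S3 means the last 3 symbols are `qqq`; S4 means the last 4 symbols are `qqqp`. Only S4 accepts. On a mismatch, fall back to the longest proper suffix that is still a prefix of `qqqp`.
With 5 states:
        p   q  
>  S0   S0  S1 
   S1   S0  S2 
   S2   S0  S3 
   S3   S4  S3 
 * S4   S0  S1 
(> = start, * = accepting)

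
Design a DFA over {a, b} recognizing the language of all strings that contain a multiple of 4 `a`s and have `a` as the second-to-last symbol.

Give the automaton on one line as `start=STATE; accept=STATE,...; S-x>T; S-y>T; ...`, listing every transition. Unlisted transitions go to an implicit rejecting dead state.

start=q0; accept=q4,q6; q0-a>q1; q0-b>q0; q1-a>q2; q1-b>q1; q2-a>q3; q2-b>q2; q3-a>q4; q3-b>q5; q4-a>q1; q4-b>q6; q5-a>q7; q5-b>q5; q6-a>q1; q6-b>q0; q7-a>q1; q7-b>q6

Build one automaton per condition and run them in lockstep. One (4 states) tracks the count of `a`s modulo 4; the other (7 states) tracks the last 2 symbols read. Each combined state is a pair, one component from each; accept when both components accept. After merging equivalent states the machine shrinks.
        a   b  
>  q0   q1  q0 
   q1   q2  q1 
   q2   q3  q2 
   q3   q4  q5 
 * q4   q1  q6 
   q5   q7  q5 
 * q6   q1  q0 
   q7   q1  q6 
(> = start, * = accepting)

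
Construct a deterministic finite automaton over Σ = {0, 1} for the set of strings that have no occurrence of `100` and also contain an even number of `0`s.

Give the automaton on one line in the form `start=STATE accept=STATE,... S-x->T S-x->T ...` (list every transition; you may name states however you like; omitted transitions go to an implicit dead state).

Handle the two conditions separately and then intersect. The first has 4 states tracking partial matches of the forbidden pattern `100`; the second has 2 states tracking the count of `0`s modulo 2. A product state is a pair (one from each), accepting exactly when both do.
        0   1  
>* S0   S1  S2 
   S1   S0  S3 
 * S2   S4  S2 
   S3   S5  S3 
   S4   S6  S3 
 * S5   S7  S2 
   S6   S7  S6 
   S7   S6  S7 
(> = start, * = accepting)

start=S0 accept=S0,S2,S5 S0-0->S1 S0-1->S2 S1-0->S0 S1-1->S3 S2-0->S4 S2-1->S2 S3-0->S5 S3-1->S3 S4-0->S6 S4-1->S3 S5-0->S7 S5-1->S2 S6-0->S7 S6-1->S6 S7-0->S6 S7-1->S7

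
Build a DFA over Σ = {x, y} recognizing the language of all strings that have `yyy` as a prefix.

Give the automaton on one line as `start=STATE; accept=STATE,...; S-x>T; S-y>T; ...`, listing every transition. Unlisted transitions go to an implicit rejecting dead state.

start=s0; accept=s3; s0-x>s4; s0-y>s1; s1-x>s4; s1-y>s2; s2-x>s4; s2-y>s3; s3-x>s3; s3-y>s3; s4-x>s4; s4-y>s4

Walk along `yyy` while the input agrees: from s0 take `y` to s1, and so on. Any deviation drops to the rejecting sink s4. Once s3 is reached the prefix is confirmed and every continuation is accepted.
        x   y  
>  s0   s4  s1 
   s1   s4  s2 
   s2   s4  s3 
 * s3   s3  s3 
   s4   s4  s4 
(> = start, * = accepting)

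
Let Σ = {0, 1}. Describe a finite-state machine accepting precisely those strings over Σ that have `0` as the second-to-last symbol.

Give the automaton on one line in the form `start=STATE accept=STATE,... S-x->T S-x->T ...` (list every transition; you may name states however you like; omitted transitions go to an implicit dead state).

A DFA must remember the last 2 symbols (since which symbol is second-to-last isn't known until the input ends). Use one state per possible window of the last ≤2 symbols; accept from those whose window starts with `0`.
        0   1  
>  s0   s1  s2 
   s1   s3  s4 
   s2   s5  s6 
 * s3   s3  s4 
 * s4   s5  s6 
   s5   s3  s4 
   s6   s5  s6 
(> = start, * = accepting)

start=s0 accept=s3,s4 s0-0->s1 s0-1->s2 s1-0->s3 s1-1->s4 s2-0->s5 s2-1->s6 s3-0->s3 s3-1->s4 s4-0->s5 s4-1->s6 s5-0->s3 s5-1->s4 s6-0->s5 s6-1->s6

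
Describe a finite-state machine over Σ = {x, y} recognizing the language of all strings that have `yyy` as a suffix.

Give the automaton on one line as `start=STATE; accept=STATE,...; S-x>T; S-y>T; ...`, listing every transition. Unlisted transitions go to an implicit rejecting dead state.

start=q0; accept=q3; q0-x>q0; q0-y>q1; q1-x>q0; q1-y>q2; q2-x>q0; q2-y>q3; q3-x>q0; q3-y>q3

Remember how much of `yyy` the current input suffix matches. State q0 means no match yet; q1 means the last symbol is `y`; q2 means the last 2 symbols are `yy`; q3 means the last 3 symbols are `yyy`. Only q3 accepts. On a mismatch, fall back to the longest proper suffix that is still a prefix of `yyy`.
A 4-state machine:
        x   y  
>  q0   q0  q1 
   q1   q0  q2 
   q2   q0  q3 
 * q3   q0  q3 
(> = start, * = accepting)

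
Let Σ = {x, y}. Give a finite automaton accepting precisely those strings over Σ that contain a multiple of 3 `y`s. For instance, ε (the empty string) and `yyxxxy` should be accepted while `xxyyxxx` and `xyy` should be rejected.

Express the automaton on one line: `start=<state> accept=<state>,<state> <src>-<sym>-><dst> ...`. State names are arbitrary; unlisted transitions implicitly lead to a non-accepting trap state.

Keep the running count of `y`s modulo 3: each `y` advances along the cycle q0 → q1 → q2 → q0 while other symbols loop. Accept at q0.
        x   y  
>* q0   q0  q1 
   q1   q1  q2 
   q2   q2  q0 
(> = start, * = accepting)

start=q0 accept=q0 q0-x->q0 q0-y->q1 q1-x->q1 q1-y->q2 q2-x->q2 q2-y->q0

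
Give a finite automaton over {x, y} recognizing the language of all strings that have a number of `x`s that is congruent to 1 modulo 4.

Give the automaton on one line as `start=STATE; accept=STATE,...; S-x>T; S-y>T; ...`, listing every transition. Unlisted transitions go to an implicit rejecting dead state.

start=A; accept=B; A-x>B; A-y>A; B-x>C; B-y>B; C-x>D; C-y>C; D-x>A; D-y>D

Keep the running count of `x`s modulo 4: each `x` advances along the cycle A → B → C → D → A while other symbols loop. Accept at B.
A 4-state machine:
       x  y 
>  A   B  A 
 * B   C  B 
   C   D  C 
   D   A  D 
(> = start, * = accepting)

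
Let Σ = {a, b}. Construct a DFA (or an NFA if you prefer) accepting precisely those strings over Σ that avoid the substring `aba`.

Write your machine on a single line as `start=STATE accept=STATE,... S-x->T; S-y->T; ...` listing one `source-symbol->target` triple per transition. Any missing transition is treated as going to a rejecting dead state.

start=q0; accept=q0,q1,q2; q0-a->q1; q0-b->q0; q1-a->q1; q1-b->q2; q2-a->q3; q2-b->q0; q3-a->q3; q3-b->q3

Track partial matches of the forbidden pattern `aba`. State q3 is a dead state reached once `aba` has occurred; every other state accepts. q0 means no part of `aba` is currently matched.
With 4 states:
        a   b  
>* q0   q1  q0 
 * q1   q1  q2 
 * q2   q3  q0 
   q3   q3  q3 
(> = start, * = accepting)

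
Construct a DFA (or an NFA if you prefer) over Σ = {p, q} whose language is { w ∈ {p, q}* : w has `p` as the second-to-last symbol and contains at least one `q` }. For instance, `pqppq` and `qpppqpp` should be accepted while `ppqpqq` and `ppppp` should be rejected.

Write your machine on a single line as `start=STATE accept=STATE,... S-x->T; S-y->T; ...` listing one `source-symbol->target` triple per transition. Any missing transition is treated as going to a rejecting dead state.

start=A; accept=D,F; A-p->B; A-q->C; B-p->B; B-q->D; C-p->E; C-q->C; D-p->E; D-q->C; E-p->F; E-q->D; F-p->F; F-q->D

Handle the two conditions separately and then intersect. One (7 states) tracks the last 2 symbols read; the other (3 states) tracks the count of `q`s, saturating at 2. Each combined state is a pair, one component from each; accept when both components accept. Equivalent product states are then merged.
       p  q 
>  A   B  C 
   B   B  D 
   C   E  C 
 * D   E  C 
   E   F  D 
 * F   F  D 
(> = start, * = accepting)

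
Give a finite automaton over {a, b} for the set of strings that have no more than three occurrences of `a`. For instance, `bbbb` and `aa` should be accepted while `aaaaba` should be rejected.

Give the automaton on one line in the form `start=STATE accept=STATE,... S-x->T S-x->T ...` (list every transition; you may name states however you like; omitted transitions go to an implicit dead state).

start=S0 accept=S0,S1,S2,S3 S0-a->S1 S0-b->S0 S1-a->S2 S1-b->S1 S2-a->S3 S2-b->S2 S3-a->S4 S3-b->S3 S4-a->S4 S4-b->S4

Only the number of `a`s matters, and only up to 4. Make a chain S0 → S1 → S2 → S3 → S4 advanced by each `a` (with S4 absorbing); every other symbol self-loops. The accepting set is {S0, S1, S2, S3}.
        a   b  
>* S0   S1  S0 
 * S1   S2  S1 
 * S2   S3  S2 
 * S3   S4  S3 
   S4   S4  S4 
(> = start, * = accepting)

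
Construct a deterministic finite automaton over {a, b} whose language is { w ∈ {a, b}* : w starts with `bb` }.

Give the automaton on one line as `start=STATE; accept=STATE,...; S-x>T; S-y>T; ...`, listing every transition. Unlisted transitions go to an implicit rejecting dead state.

start=s0; accept=s2; s0-a>s3; s0-b>s1; s1-a>s3; s1-b>s2; s2-a>s2; s2-b>s2; s3-a>s3; s3-b>s3

Walk along `bb` while the input agrees: from s0 take `b` to s1, and so on. Any deviation drops to the rejecting sink s3. Once s2 is reached the prefix is confirmed and every continuation is accepted.
4 states suffice.
        a   b  
>  s0   s3  s1 
   s1   s3  s2 
 * s2   s2  s2 
   s3   s3  s3 
(> = start, * = accepting)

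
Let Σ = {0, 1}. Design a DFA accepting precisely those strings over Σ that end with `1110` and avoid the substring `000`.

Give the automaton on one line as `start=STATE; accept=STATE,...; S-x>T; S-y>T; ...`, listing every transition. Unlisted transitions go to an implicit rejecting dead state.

Build one automaton per condition and run them in lockstep. One (5 states) tracks how much of the suffix `1110` has currently been matched; the other (4 states) tracks partial matches of the forbidden pattern `000`. Each combined state is a pair, one component from each; accept when both components accept.
12 states suffice.
          0    1  
>  S0     S1   S2 
   S1     S3   S2 
   S2     S1   S4 
   S3     S5   S2 
   S4     S1   S6 
   S5     S5   S7 
   S6     S8   S6 
   S7     S5   S9 
 * S8     S3   S2 
   S9     S5  S10 
   S10   S11  S10 
   S11    S5   S7 
(> = start, * = accepting)

start=S0; accept=S8; S0-0>S1; S0-1>S2; S1-0>S3; S1-1>S2; S2-0>S1; S2-1>S4; S3-0>S5; S3-1>S2; S4-0>S1; S4-1>S6; S5-0>S5; S5-1>S7; S6-0>S8; S6-1>S6; S7-0>S5; S7-1>S9; S8-0>S3; S8-1>S2; S9-0>S5; S9-1>S10; S10-0>S11; S10-1>S10; S11-0>S5; S11-1>S7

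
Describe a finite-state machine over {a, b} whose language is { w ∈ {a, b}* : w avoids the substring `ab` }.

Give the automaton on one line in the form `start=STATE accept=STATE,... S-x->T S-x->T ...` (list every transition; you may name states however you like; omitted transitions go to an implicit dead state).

start=s0 accept=s0,s1 s0-a->s1 s0-b->s0 s1-a->s1 s1-b->s2 s2-a->s2 s2-b->s2

Track partial matches of the forbidden pattern `ab`. State s2 is a dead state reached once `ab` has occurred; every other state accepts. s0 means no part of `ab` is currently matched.
3 states suffice.
        a   b  
>* s0   s1  s0 
 * s1   s1  s2 
   s2   s2  s2 
(> = start, * = accepting)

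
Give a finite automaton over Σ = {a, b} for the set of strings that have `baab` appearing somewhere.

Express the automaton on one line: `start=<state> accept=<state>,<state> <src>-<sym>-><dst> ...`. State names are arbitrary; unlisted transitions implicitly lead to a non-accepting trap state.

start=q0 accept=q4 q0-a->q0 q0-b->q1 q1-a->q2 q1-b->q1 q2-a->q3 q2-b->q1 q3-a->q0 q3-b->q4 q4-a->q4 q4-b->q4

Track how much of `baab` has been matched so far: state q0 is no progress, q4 is the absorbing accept state reached once `baab` has occurred. Intermediate states record partial matches; on a mismatch, fall back to the longest reusable overlap.
5 states suffice.
        a   b  
>  q0   q0  q1 
   q1   q2  q1 
   q2   q3  q1 
   q3   q0  q4 
 * q4   q4  q4 
(> = start, * = accepting)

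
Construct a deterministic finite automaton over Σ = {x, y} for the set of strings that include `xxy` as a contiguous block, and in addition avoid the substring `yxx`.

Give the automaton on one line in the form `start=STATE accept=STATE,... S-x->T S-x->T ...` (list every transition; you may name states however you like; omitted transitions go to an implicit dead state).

start=q0 accept=q4,q5 q0-x->q1 q0-y->q2 q1-x->q3 q1-y->q2 q2-x->q2 q2-y->q2 q3-x->q3 q3-y->q4 q4-x->q5 q4-y->q4 q5-x->q2 q5-y->q4

Build one automaton per condition and run them in lockstep. One (4 states) tracks whether and how much of `xxy` has been seen; the other (4 states) tracks partial matches of the forbidden pattern `yxx`. Each combined state is a pair, one component from each; accept when both components accept. Minimizing collapses redundant product states.
With 6 states:
        x   y  
>  q0   q1  q2 
   q1   q3  q2 
   q2   q2  q2 
   q3   q3  q4 
 * q4   q5  q4 
 * q5   q2  q4 
(> = start, * = accepting)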